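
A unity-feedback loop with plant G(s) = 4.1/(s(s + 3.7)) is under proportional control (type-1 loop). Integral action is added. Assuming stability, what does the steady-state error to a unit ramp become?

0

The integrator raises the loop to type 2, so K_v → ∞ and e_ss to a ramp is zero.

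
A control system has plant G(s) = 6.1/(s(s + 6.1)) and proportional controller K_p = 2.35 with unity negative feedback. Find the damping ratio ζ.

ζ = 0.806

1 + K_p·G(s) = 0 gives s² + 6.1s + 14.33 = 0.
Matching s² + 2ζω_n s + ω_n²: ω_n = √14.33 = 3.786 rad/s and 2ζω_n = 6.1, so ζ = 6.1/(2·3.786) = 0.806.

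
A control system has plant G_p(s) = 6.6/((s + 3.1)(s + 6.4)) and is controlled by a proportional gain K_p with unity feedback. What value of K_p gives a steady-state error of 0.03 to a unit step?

The loop is type 0, so e_ss(step) = 1/(1 + K_pos) with K_pos = K_p·G_p(0).
G_p(0) = 0.3327. Require 1/(1 + K_p·0.3327) = 0.03, so 1 + 0.3327·K_p = 33.33.
K_p = (33.33 − 1)/0.3327 = 97.2.

K_p = 97.2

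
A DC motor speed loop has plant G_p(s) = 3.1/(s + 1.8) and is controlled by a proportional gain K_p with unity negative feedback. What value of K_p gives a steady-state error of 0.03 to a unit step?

K_p = 18.8

The loop is type 0, so e_ss(step) = 1/(1 + K_pos) with K_pos = K_p·G_p(0).
G_p(0) = 1.722. Require 1/(1 + K_p·1.722) = 0.03, so 1 + 1.722·K_p = 33.33.
K_p = (33.33 − 1)/1.722 = 18.8.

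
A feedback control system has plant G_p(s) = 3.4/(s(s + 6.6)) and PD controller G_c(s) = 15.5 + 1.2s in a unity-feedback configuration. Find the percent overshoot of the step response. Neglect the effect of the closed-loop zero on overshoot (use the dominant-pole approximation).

3.3%

Forward path: (15.5 + 1.2s)·3.4/(s(s+6.6)). The closed-loop characteristic equation is s² + (6.6 + 3.4·1.2)s + 3.4·15.5 = 0.
That is s² + 10.68s + 52.7 = 0, so ω_n = 7.259 rad/s and ζ = 10.68/(2·7.259) = 0.7356.
%OS = 100·exp(−πζ/√(1−ζ²)) = 3.3%.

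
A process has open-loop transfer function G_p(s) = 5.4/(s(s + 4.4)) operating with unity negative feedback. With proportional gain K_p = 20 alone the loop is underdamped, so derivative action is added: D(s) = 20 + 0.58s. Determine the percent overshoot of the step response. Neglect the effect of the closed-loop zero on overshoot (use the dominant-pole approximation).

Forward path: (20 + 0.58s)·5.4/(s(s+4.4)). The closed-loop characteristic equation is s² + (4.4 + 5.4·0.58)s + 5.4·20 = 0.
That is s² + 7.532s + 108 = 0, so ω_n = 10.39 rad/s and ζ = 7.532/(2·10.39) = 0.3624.
%OS = 100·exp(−πζ/√(1−ζ²)) = 29.5%.

29.5%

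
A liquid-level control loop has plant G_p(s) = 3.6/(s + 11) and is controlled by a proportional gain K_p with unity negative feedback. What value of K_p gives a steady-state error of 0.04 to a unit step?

K_p = 73.3

For a type-0 loop with proportional control, e_ss = 1/(1 + K_p·G_p(0)).
G_p(0) = 0.3273. Require 1/(1 + K_p·0.3273) = 0.04, so 1 + 0.3273·K_p = 25.
K_p = (25 − 1)/0.3273 = 73.3.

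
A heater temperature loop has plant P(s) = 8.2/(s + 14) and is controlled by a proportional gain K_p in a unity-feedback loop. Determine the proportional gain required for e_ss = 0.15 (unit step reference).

K_p = 9.67

The loop is type 0, so e_ss(step) = 1/(1 + K_pos) with K_pos = K_p·P(0).
P(0) = 0.5857. Require 1/(1 + K_p·0.5857) = 0.15, so 1 + 0.5857·K_p = 6.667.
K_p = (6.667 − 1)/0.5857 = 9.67.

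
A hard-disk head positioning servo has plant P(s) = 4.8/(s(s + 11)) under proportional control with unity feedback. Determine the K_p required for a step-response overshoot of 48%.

K_p = 122

From %OS = 100·exp(−πζ/√(1−ζ²)) = 48%, ζ = −ln(0.48)/√(π²+ln²(0.48)) = 0.2275.
Characteristic equation s² + 11s + 4.8K_p = 0 gives ζ = 11/(2√(4.8K_p)).
Setting ζ = 0.2275: √(4.8K_p) = 11/(2·0.2275) = 24.18, so K_p = 584.5/4.8 = 122.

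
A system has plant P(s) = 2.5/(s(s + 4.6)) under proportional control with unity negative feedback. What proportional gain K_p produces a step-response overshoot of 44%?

K_p = 33.1

From %OS = 100·exp(−πζ/√(1−ζ²)) = 44%, ζ = −ln(0.44)/√(π²+ln²(0.44)) = 0.2528.
Characteristic equation s² + 4.6s + 2.5K_p = 0 gives ζ = 4.6/(2√(2.5K_p)).
Setting ζ = 0.2528: √(2.5K_p) = 4.6/(2·0.2528) = 9.097, so K_p = 82.75/2.5 = 33.1.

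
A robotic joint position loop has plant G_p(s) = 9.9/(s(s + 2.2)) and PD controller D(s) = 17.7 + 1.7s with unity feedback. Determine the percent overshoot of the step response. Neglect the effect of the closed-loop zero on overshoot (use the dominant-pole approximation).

3.88%

Forward path: (17.7 + 1.7s)·9.9/(s(s+2.2)). The closed-loop characteristic equation is s² + (2.2 + 9.9·1.7)s + 9.9·17.7 = 0.
That is s² + 19.03s + 175.2 = 0, so ω_n = 13.24 rad/s and ζ = 19.03/(2·13.24) = 0.7188.
%OS = 100·exp(−πζ/√(1−ζ²)) = 3.88%.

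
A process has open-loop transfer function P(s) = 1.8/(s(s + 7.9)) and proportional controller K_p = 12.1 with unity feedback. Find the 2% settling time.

From 1 + K_pP(s) = 0: s² + 7.9s + 21.78 = 0 ⇒ ω_n = 4.667, ζ = 0.8464.
2% settling time T_s ≈ 4/(ζω_n) = 4/3.95 = 1.01 s.

T_s ≈ 1.01 s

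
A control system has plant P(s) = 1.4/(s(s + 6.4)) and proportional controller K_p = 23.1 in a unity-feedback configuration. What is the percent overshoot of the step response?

11.8%

Closed-loop characteristic equation: s² + 6.4s + 32.34 = 0, so ω_n = 5.687 rad/s and ζ = 6.4/(2·5.687) = 0.5627.
%OS = 100·exp(−πζ/√(1−ζ²)) = 100·exp(−π·0.5627/√0.6834) = 11.8%.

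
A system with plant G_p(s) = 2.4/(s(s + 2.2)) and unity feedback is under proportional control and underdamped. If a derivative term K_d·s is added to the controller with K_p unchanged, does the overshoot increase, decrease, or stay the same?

decrease

With PD the characteristic equation becomes s² + (a + K·K_d)s + K·K_p = 0; the damping term grows, ζ rises, overshoot falls.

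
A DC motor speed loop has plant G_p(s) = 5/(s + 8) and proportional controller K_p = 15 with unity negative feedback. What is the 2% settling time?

Closed-loop transfer function: T(s) = K_p·G_p(s)/(1 + K_p·G_p(s)) = 75/(s + 8 + 75) = 75/(s + 83).
Time constant τ = 1/83 = 0.01205 s, so the 2% settling time is about 4τ = 0.0482 s.

T_s ≈ 0.0482 s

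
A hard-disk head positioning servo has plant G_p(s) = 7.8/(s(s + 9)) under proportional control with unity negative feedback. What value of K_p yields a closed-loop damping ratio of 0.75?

K_p = 4.62

Closed-loop characteristic equation: s² + 9s + K_p·7.8 = 0.
So ω_n = √(7.8K_p) and 2ζω_n = 9, giving ζ = 9/(2√(7.8K_p)).
Setting ζ = 0.75: √(7.8K_p) = 9/(2·0.75) = 6, so K_p = 36/7.8 = 4.62.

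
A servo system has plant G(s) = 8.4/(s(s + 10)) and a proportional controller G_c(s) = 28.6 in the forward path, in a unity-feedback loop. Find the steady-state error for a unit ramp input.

0.0416

The loop has one pole at the origin (type 1). Velocity error constant K_v = lim_{s→0} s·G_c(s)G(s) = 28.6·8.4/10 = 24.02.
Steady-state error to a unit ramp: e_ss = 1/K_v = 0.0416.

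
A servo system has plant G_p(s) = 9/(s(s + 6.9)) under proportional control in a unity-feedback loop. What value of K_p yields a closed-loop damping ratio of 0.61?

K_p = 3.55

Closed-loop characteristic equation: s² + 6.9s + K_p·9 = 0.
So ω_n = √(9K_p) and 2ζω_n = 6.9, giving ζ = 6.9/(2√(9K_p)).
Setting ζ = 0.61: √(9K_p) = 6.9/(2·0.61) = 5.656, so K_p = 31.99/9 = 3.55.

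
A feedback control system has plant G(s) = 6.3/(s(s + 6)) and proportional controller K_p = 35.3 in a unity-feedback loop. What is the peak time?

T_p = 0.215 s

From 1 + K_pG(s) = 0: s² + 6s + 222.4 = 0 ⇒ ω_n = 14.91, ζ = 0.2012.
Damped frequency ω_d = ω_n√(1−ζ²) = 14.61 rad/s, so peak time T_p = π/ω_d = 0.215 s.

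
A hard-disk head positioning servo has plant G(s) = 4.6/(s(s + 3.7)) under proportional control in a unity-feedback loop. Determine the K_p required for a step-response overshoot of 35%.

K_p = 7.41

From %OS = 100·exp(−πζ/√(1−ζ²)) = 35%, ζ = −ln(0.35)/√(π²+ln²(0.35)) = 0.3169.
Characteristic equation s² + 3.7s + 4.6K_p = 0 gives ζ = 3.7/(2√(4.6K_p)).
Setting ζ = 0.3169: √(4.6K_p) = 3.7/(2·0.3169) = 5.837, so K_p = 34.07/4.6 = 7.41.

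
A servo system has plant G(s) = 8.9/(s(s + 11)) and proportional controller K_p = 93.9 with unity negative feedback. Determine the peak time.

T_p = 0.111 s

Closed-loop characteristic equation: s² + 11s + 835.7 = 0, so ω_n = 28.91 rad/s and ζ = 11/(2·28.91) = 0.1903.
Damped frequency ω_d = ω_n√(1−ζ²) = 28.38 rad/s, so peak time T_p = π/ω_d = 0.111 s.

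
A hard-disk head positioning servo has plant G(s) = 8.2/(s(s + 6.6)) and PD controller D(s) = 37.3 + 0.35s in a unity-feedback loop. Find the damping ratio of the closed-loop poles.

ζ = 0.271

Forward path: (37.3 + 0.35s)·8.2/(s(s+6.6)). The closed-loop characteristic equation is s² + (6.6 + 8.2·0.35)s + 8.2·37.3 = 0.
That is s² + 9.47s + 305.9 = 0, so ω_n = 17.49 rad/s and ζ = 9.47/(2·17.49) = 0.2707.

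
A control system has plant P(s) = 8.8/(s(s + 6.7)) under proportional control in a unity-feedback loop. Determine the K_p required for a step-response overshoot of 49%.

K_p = 26

From %OS = 100·exp(−πζ/√(1−ζ²)) = 49%, ζ = −ln(0.49)/√(π²+ln²(0.49)) = 0.2214.
Characteristic equation s² + 6.7s + 8.8K_p = 0 gives ζ = 6.7/(2√(8.8K_p)).
Setting ζ = 0.2214: √(8.8K_p) = 6.7/(2·0.2214) = 15.13, so K_p = 228.9/8.8 = 26.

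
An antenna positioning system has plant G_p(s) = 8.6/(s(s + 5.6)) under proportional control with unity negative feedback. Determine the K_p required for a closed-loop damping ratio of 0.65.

K_p = 2.16

Closed-loop characteristic equation: s² + 5.6s + K_p·8.6 = 0.
So ω_n = √(8.6K_p) and 2ζω_n = 5.6, giving ζ = 5.6/(2√(8.6K_p)).
Setting ζ = 0.65: √(8.6K_p) = 5.6/(2·0.65) = 4.308, so K_p = 18.56/8.6 = 2.16.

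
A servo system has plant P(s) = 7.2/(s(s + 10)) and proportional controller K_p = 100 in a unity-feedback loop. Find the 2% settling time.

T_s ≈ 0.8 s

Closed-loop characteristic equation: s² + 10s + 720 = 0, so ω_n = 26.83 rad/s and ζ = 10/(2·26.83) = 0.1863.
2% settling time T_s ≈ 4/(ζω_n) = 4/5 = 0.8 s.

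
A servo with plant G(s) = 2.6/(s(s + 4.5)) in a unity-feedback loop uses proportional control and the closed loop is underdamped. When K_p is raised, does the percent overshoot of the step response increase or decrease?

Characteristic equation s² + 4.5s + K_p·2.6 = 0: raising K_p raises ω_n while 2ζω_n = 4.5 is fixed, so ζ falls and overshoot grows.

increase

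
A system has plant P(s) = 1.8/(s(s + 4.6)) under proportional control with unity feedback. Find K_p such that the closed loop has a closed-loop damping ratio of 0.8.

Closed-loop characteristic equation: s² + 4.6s + K_p·1.8 = 0.
So ω_n = √(1.8K_p) and 2ζω_n = 4.6, giving ζ = 4.6/(2√(1.8K_p)).
Setting ζ = 0.8: √(1.8K_p) = 4.6/(2·0.8) = 2.875, so K_p = 8.266/1.8 = 4.59.

K_p = 4.59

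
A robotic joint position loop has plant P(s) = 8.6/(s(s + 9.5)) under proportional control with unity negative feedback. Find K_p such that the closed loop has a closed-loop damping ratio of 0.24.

K_p = 45.5

Closed-loop characteristic equation: s² + 9.5s + K_p·8.6 = 0.
So ω_n = √(8.6K_p) and 2ζω_n = 9.5, giving ζ = 9.5/(2√(8.6K_p)).
Setting ζ = 0.24: √(8.6K_p) = 9.5/(2·0.24) = 19.79, so K_p = 391.7/8.6 = 45.5.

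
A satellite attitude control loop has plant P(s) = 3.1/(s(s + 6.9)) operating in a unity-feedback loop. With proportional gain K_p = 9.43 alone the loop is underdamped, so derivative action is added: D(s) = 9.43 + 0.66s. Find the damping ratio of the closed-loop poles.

Forward path: (9.43 + 0.66s)·3.1/(s(s+6.9)). The closed-loop characteristic equation is s² + (6.9 + 3.1·0.66)s + 3.1·9.43 = 0.
That is s² + 8.946s + 29.23 = 0, so ω_n = 5.407 rad/s and ζ = 8.946/(2·5.407) = 0.8273.

ζ = 0.827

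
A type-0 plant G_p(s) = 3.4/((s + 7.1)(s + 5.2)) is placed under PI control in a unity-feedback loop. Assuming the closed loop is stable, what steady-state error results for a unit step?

The PI controller's integrator makes the forward path type 1, so e_ss to a step is zero.

0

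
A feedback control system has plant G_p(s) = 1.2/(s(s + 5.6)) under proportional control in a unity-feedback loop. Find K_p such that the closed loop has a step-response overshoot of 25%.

K_p = 40.1

From %OS = 100·exp(−πζ/√(1−ζ²)) = 25%, ζ = −ln(0.25)/√(π²+ln²(0.25)) = 0.4037.
Characteristic equation s² + 5.6s + 1.2K_p = 0 gives ζ = 5.6/(2√(1.2K_p)).
Setting ζ = 0.4037: √(1.2K_p) = 5.6/(2·0.4037) = 6.936, so K_p = 48.1/1.2 = 40.1.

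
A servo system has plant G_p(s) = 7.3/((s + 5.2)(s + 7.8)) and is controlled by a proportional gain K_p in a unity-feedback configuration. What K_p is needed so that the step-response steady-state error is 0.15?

For a type-0 loop with proportional control, e_ss = 1/(1 + K_p·G_p(0)).
G_p(0) = 0.18. Require 1/(1 + K_p·0.18) = 0.15, so 1 + 0.18·K_p = 6.667.
K_p = (6.667 − 1)/0.18 = 31.5.

K_p = 31.5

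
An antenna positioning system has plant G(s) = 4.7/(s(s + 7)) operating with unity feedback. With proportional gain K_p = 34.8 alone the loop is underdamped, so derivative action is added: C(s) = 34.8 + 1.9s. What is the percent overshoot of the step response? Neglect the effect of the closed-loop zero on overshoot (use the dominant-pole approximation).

Forward path: (34.8 + 1.9s)·4.7/(s(s+7)). The closed-loop characteristic equation is s² + (7 + 4.7·1.9)s + 4.7·34.8 = 0.
That is s² + 15.93s + 163.6 = 0, so ω_n = 12.79 rad/s and ζ = 15.93/(2·12.79) = 0.6228.
%OS = 100·exp(−πζ/√(1−ζ²)) = 8.2%.

8.2%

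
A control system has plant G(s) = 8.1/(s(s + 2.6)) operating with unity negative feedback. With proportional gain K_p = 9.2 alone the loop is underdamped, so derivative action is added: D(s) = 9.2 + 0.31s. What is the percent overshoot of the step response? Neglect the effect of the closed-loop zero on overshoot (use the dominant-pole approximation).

Forward path: (9.2 + 0.31s)·8.1/(s(s+2.6)). The closed-loop characteristic equation is s² + (2.6 + 8.1·0.31)s + 8.1·9.2 = 0.
That is s² + 5.111s + 74.52 = 0, so ω_n = 8.632 rad/s and ζ = 5.111/(2·8.632) = 0.296.
%OS = 100·exp(−πζ/√(1−ζ²)) = 37.8%.

37.8%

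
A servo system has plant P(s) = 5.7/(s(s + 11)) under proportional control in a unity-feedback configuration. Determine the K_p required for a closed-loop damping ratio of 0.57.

Closed-loop characteristic equation: s² + 11s + K_p·5.7 = 0.
So ω_n = √(5.7K_p) and 2ζω_n = 11, giving ζ = 11/(2√(5.7K_p)).
Setting ζ = 0.57: √(5.7K_p) = 11/(2·0.57) = 9.649, so K_p = 93.11/5.7 = 16.3.

K_p = 16.3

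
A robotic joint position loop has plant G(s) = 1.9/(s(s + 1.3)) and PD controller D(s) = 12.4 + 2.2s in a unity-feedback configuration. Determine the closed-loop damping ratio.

ζ = 0.564

Forward path: (12.4 + 2.2s)·1.9/(s(s+1.3)). The closed-loop characteristic equation is s² + (1.3 + 1.9·2.2)s + 1.9·12.4 = 0.
That is s² + 5.48s + 23.56 = 0, so ω_n = 4.854 rad/s and ζ = 5.48/(2·4.854) = 0.5645.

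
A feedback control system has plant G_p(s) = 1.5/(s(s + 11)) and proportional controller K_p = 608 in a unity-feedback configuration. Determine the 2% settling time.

T_s ≈ 0.727 s

From 1 + K_pG_p(s) = 0: s² + 11s + 912 = 0 ⇒ ω_n = 30.2, ζ = 0.1821.
2% settling time T_s ≈ 4/(ζω_n) = 4/5.5 = 0.727 s.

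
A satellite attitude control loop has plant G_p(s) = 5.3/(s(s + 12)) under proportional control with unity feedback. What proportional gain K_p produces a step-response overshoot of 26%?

K_p = 43.7

From %OS = 100·exp(−πζ/√(1−ζ²)) = 26%, ζ = −ln(0.26)/√(π²+ln²(0.26)) = 0.3941.
Characteristic equation s² + 12s + 5.3K_p = 0 gives ζ = 12/(2√(5.3K_p)).
Setting ζ = 0.3941: √(5.3K_p) = 12/(2·0.3941) = 15.23, so K_p = 231.8/5.3 = 43.7.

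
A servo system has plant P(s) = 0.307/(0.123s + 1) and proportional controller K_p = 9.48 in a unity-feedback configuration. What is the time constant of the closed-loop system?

Closed loop: T(s) = K_p·P/(1+K_p·P) = 2.91/(0.123s + 1 + 2.91), with pole at s = −(1 + 2.91)/0.123 = −31.79.
Closed-loop time constant τ = 1/31.79 = 0.0315 s.

τ = 0.0315 s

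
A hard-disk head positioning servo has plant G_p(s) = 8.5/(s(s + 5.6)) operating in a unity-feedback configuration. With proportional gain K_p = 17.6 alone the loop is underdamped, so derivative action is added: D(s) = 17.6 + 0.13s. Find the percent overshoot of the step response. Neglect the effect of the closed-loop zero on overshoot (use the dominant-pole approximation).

40.8%

Forward path: (17.6 + 0.13s)·8.5/(s(s+5.6)). The closed-loop characteristic equation is s² + (5.6 + 8.5·0.13)s + 8.5·17.6 = 0.
That is s² + 6.705s + 149.6 = 0, so ω_n = 12.23 rad/s and ζ = 6.705/(2·12.23) = 0.2741.
%OS = 100·exp(−πζ/√(1−ζ²)) = 40.8%.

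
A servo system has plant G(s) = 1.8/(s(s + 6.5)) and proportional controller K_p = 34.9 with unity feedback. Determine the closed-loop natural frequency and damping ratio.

ω_n = 7.93 rad/s, ζ = 0.41

The closed-loop denominator is s(s+6.5) + 34.9·1.8 = s² + 6.5s + 62.82.
Matching s² + 2ζω_n s + ω_n²: ω_n = √62.82 = 7.926 rad/s and 2ζω_n = 6.5, so ζ = 6.5/(2·7.926) = 0.41.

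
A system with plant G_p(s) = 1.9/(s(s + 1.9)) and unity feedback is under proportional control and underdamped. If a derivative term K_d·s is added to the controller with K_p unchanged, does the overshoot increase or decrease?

decrease

The derivative term adds K·K_d to the s-coefficient of the characteristic equation, raising 2ζω_n while ω_n is unchanged; ζ increases, so overshoot decreases.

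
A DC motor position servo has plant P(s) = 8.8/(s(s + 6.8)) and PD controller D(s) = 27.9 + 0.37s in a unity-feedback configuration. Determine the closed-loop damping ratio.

Forward path: (27.9 + 0.37s)·8.8/(s(s+6.8)). The closed-loop characteristic equation is s² + (6.8 + 8.8·0.37)s + 8.8·27.9 = 0.
That is s² + 10.06s + 245.5 = 0, so ω_n = 15.67 rad/s and ζ = 10.06/(2·15.67) = 0.3209.

ζ = 0.321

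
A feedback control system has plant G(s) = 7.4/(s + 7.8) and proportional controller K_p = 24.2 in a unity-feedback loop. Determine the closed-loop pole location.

s = -186.9

Closed-loop transfer function: T(s) = K_p·G(s)/(1 + K_p·G(s)) = 179.1/(s + 7.8 + 179.1) = 179.1/(s + 186.9).
The closed-loop pole is at s = −186.9.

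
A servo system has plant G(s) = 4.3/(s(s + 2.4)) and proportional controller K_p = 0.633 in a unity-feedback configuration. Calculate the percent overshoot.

From 1 + K_pG(s) = 0: s² + 2.4s + 2.722 = 0 ⇒ ω_n = 1.65, ζ = 0.7274.
%OS = 100·exp(−πζ/√(1−ζ²)) = 100·exp(−π·0.7274/√0.471) = 3.58%.

3.58%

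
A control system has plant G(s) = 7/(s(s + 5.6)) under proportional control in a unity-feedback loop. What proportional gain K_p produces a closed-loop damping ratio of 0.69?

K_p = 2.35

Closed-loop characteristic equation: s² + 5.6s + K_p·7 = 0.
So ω_n = √(7K_p) and 2ζω_n = 5.6, giving ζ = 5.6/(2√(7K_p)).
Setting ζ = 0.69: √(7K_p) = 5.6/(2·0.69) = 4.058, so K_p = 16.47/7 = 2.35.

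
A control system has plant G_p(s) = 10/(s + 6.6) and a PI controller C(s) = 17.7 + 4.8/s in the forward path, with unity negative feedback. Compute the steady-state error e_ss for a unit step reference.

0

The open loop C(s)G_p(s) has a pole at the origin (type 1), so the static position error constant is infinite and e_ss = 1/(1+∞) = 0.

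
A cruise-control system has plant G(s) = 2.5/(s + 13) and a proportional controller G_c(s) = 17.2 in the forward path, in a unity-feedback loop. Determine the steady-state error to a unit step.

0.232

The loop is type 0. Static position error constant K_pos = G_c(0)·G(0) = 17.2·0.1923 = 3.308.
Steady-state error to a unit step: e_ss = 1/(1+K_pos) = 1/4.308 = 0.232.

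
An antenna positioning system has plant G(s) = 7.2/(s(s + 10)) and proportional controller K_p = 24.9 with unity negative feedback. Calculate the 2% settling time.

The closed-loop denominator s² + 10s + 179.3 gives ω_n = √179.3 = 13.39 and ζ = 10/(2ω_n) = 0.3734.
2% settling time T_s ≈ 4/(ζω_n) = 4/5 = 0.8 s.

T_s ≈ 0.8 s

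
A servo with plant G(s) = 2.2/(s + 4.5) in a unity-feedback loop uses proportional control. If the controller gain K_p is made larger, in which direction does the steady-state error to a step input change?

e_ss = 1/(1 + K_p·G(0)); a larger K_p raises the denominator, so e_ss decreases.

decrease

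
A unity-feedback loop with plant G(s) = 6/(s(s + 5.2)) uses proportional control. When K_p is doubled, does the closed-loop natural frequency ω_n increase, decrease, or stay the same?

increase

ω_n = √(6·K_p), which grows with K_p.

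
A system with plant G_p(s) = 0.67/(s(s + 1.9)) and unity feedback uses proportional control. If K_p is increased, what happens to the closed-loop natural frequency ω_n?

ω_n = √(0.67·K_p), which grows with K_p.

increase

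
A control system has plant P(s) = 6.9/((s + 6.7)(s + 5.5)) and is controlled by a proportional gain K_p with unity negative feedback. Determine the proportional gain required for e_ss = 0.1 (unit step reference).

The loop is type 0, so e_ss(step) = 1/(1 + K_pos) with K_pos = K_p·P(0).
P(0) = 0.1872. Require 1/(1 + K_p·0.1872) = 0.1, so 1 + 0.1872·K_p = 10.
K_p = (10 − 1)/0.1872 = 48.1.

K_p = 48.1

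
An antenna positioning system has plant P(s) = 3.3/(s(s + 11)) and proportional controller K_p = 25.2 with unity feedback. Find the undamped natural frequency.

The closed-loop denominator is s(s+11) + 25.2·3.3 = s² + 11s + 83.16.
So ω_n² = 83.16 ⇒ ω_n = 9.119 rad/s, and ζ = 11/(2ω_n) = 0.603.

ω_n = 9.12 rad/s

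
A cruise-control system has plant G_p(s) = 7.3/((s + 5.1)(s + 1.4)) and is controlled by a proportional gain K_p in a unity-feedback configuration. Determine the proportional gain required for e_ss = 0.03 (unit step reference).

K_p = 31.6

The loop is type 0, so e_ss(step) = 1/(1 + K_pos) with K_pos = K_p·G_p(0).
G_p(0) = 1.022. Require 1/(1 + K_p·1.022) = 0.03, so 1 + 1.022·K_p = 33.33.
K_p = (33.33 − 1)/1.022 = 31.6.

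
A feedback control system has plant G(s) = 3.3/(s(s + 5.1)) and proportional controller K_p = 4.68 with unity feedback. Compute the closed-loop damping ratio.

ζ = 0.649

With unity feedback the closed-loop characteristic equation is s² + 5.1s + 4.68·3.3 = s² + 5.1s + 15.44 = 0.
Matching s² + 2ζω_n s + ω_n²: ω_n = √15.44 = 3.93 rad/s and 2ζω_n = 5.1, so ζ = 5.1/(2·3.93) = 0.649.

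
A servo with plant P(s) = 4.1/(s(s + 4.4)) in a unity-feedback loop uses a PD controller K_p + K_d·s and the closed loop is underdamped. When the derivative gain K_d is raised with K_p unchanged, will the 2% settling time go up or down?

decrease

Characteristic equation s² + (4.4 + 4.1K_d)s + 4.1K_p = 0: raising K_d increases ζω_n = (4.4+4.1K_d)/2 while the loop stays underdamped, so T_s ≈ 4/(ζω_n) decreases.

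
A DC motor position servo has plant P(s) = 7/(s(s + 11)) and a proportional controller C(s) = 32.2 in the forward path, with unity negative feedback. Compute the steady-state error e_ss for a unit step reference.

0

The open loop C(s)P(s) has a pole at the origin (type 1), so the static position error constant is infinite and e_ss = 1/(1+∞) = 0.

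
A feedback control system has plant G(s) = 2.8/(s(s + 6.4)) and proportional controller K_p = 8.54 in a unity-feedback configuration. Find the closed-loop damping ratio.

The closed-loop denominator is s(s+6.4) + 8.54·2.8 = s² + 6.4s + 23.91.
Matching s² + 2ζω_n s + ω_n²: ω_n = √23.91 = 4.89 rad/s and 2ζω_n = 6.4, so ζ = 6.4/(2·4.89) = 0.654.

ζ = 0.654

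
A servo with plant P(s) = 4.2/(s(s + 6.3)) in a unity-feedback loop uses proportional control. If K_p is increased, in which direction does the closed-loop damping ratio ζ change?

ζ = 6.3/(2√(4.2K_p)); increasing K_p raises the denominator, so ζ falls.

decrease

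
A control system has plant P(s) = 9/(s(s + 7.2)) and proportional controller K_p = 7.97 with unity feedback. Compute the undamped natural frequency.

ω_n = 8.47 rad/s

The closed-loop denominator is s(s+7.2) + 7.97·9 = s² + 7.2s + 71.73.
Matching s² + 2ζω_n s + ω_n²: ω_n = √71.73 = 8.469 rad/s and 2ζω_n = 7.2, so ζ = 7.2/(2·8.469) = 0.425.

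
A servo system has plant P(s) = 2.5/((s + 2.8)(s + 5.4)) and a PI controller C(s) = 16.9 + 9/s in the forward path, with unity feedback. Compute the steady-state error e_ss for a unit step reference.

0

The open loop C(s)P(s) has a pole at the origin (type 1), so the static position error constant is infinite and e_ss = 1/(1+∞) = 0.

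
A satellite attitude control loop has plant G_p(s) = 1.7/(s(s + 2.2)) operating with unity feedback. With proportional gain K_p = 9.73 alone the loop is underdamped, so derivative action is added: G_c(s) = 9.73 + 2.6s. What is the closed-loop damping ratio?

ζ = 0.814

Forward path: (9.73 + 2.6s)·1.7/(s(s+2.2)). The closed-loop characteristic equation is s² + (2.2 + 1.7·2.6)s + 1.7·9.73 = 0.
That is s² + 6.62s + 16.54 = 0, so ω_n = 4.067 rad/s and ζ = 6.62/(2·4.067) = 0.8139.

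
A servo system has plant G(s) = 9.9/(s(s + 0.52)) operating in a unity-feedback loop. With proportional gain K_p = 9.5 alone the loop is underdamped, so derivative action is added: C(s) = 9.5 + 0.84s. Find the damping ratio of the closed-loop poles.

Forward path: (9.5 + 0.84s)·9.9/(s(s+0.52)). The closed-loop characteristic equation is s² + (0.52 + 9.9·0.84)s + 9.9·9.5 = 0.
That is s² + 8.836s + 94.05 = 0, so ω_n = 9.698 rad/s and ζ = 8.836/(2·9.698) = 0.4556.

ζ = 0.456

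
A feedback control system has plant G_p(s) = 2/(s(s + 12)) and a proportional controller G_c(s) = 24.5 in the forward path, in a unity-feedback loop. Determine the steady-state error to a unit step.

0

The open loop G_c(s)G_p(s) has a pole at the origin (type 1), so the static position error constant is infinite and e_ss = 1/(1+∞) = 0.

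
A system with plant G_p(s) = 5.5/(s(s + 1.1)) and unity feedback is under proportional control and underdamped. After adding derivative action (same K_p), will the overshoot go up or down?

decrease

With PD the characteristic equation becomes s² + (a + K·K_d)s + K·K_p = 0; the damping term grows, ζ rises, overshoot falls.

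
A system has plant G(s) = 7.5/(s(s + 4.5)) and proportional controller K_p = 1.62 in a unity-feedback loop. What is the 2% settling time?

T_s ≈ 1.78 s

The closed-loop denominator s² + 4.5s + 12.15 gives ω_n = √12.15 = 3.486 and ζ = 4.5/(2ω_n) = 0.6455.
2% settling time T_s ≈ 4/(ζω_n) = 4/2.25 = 1.78 s.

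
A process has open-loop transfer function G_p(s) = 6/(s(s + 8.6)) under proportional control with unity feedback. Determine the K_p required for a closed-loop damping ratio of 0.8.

K_p = 4.82

Closed-loop characteristic equation: s² + 8.6s + K_p·6 = 0.
So ω_n = √(6K_p) and 2ζω_n = 8.6, giving ζ = 8.6/(2√(6K_p)).
Setting ζ = 0.8: √(6K_p) = 8.6/(2·0.8) = 5.375, so K_p = 28.89/6 = 4.82.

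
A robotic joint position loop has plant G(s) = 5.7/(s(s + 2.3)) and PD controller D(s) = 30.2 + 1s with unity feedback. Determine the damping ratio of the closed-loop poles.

Forward path: (30.2 + 1s)·5.7/(s(s+2.3)). The closed-loop characteristic equation is s² + (2.3 + 5.7·1)s + 5.7·30.2 = 0.
That is s² + 8s + 172.1 = 0, so ω_n = 13.12 rad/s and ζ = 8/(2·13.12) = 0.3049.

ζ = 0.305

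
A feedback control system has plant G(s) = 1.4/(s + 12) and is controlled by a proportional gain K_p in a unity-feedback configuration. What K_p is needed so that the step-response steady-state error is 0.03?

K_p = 277

Steady-state error for a unit step on this type-0 loop is 1/(1 + K_p·G(0)).
G(0) = 0.1167. Require 1/(1 + K_p·0.1167) = 0.03, so 1 + 0.1167·K_p = 33.33.
K_p = (33.33 − 1)/0.1167 = 277.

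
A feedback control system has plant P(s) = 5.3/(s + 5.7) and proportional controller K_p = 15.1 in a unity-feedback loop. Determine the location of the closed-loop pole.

s = -85.73

Closed-loop transfer function: T(s) = K_p·P(s)/(1 + K_p·P(s)) = 80.03/(s + 5.7 + 80.03) = 80.03/(s + 85.73).
The closed-loop pole is at s = −85.73.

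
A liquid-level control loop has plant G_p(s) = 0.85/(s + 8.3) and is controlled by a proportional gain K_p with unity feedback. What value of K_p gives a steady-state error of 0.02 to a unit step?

K_p = 478

The loop is type 0, so e_ss(step) = 1/(1 + K_pos) with K_pos = K_p·G_p(0).
G_p(0) = 0.1024. Require 1/(1 + K_p·0.1024) = 0.02, so 1 + 0.1024·K_p = 50.
K_p = (50 − 1)/0.1024 = 478.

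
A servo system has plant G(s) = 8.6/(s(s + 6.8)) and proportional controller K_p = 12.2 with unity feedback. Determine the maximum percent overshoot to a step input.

33.1%

Closed-loop characteristic equation: s² + 6.8s + 104.9 = 0, so ω_n = 10.24 rad/s and ζ = 6.8/(2·10.24) = 0.3319.
%OS = 100·exp(−πζ/√(1−ζ²)) = 100·exp(−π·0.3319/√0.8898) = 33.1%.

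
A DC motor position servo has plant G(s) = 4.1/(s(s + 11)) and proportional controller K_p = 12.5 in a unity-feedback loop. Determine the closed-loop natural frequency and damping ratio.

With unity feedback the closed-loop characteristic equation is s² + 11s + 12.5·4.1 = s² + 11s + 51.25 = 0.
Matching s² + 2ζω_n s + ω_n²: ω_n = √51.25 = 7.159 rad/s and 2ζω_n = 11, so ζ = 11/(2·7.159) = 0.768.

ω_n = 7.16 rad/s, ζ = 0.768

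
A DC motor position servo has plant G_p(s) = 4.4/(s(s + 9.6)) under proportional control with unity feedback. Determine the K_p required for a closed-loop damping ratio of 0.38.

Closed-loop characteristic equation: s² + 9.6s + K_p·4.4 = 0.
So ω_n = √(4.4K_p) and 2ζω_n = 9.6, giving ζ = 9.6/(2√(4.4K_p)).
Setting ζ = 0.38: √(4.4K_p) = 9.6/(2·0.38) = 12.63, so K_p = 159.6/4.4 = 36.3.

K_p = 36.3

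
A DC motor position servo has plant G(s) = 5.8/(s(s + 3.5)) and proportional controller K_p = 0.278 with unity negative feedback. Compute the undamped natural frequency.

ω_n = 1.27 rad/s

With unity feedback the closed-loop characteristic equation is s² + 3.5s + 0.278·5.8 = s² + 3.5s + 1.612 = 0.
Matching s² + 2ζω_n s + ω_n²: ω_n = √1.612 = 1.27 rad/s and 2ζω_n = 3.5, so ζ = 3.5/(2·1.27) = 1.38.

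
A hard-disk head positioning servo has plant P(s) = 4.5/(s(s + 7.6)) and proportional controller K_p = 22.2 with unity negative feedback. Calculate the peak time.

T_p = 0.34 s

The closed-loop denominator s² + 7.6s + 99.9 gives ω_n = √99.9 = 9.995 and ζ = 7.6/(2ω_n) = 0.3802.
Damped frequency ω_d = ω_n√(1−ζ²) = 9.244 rad/s, so peak time T_p = π/ω_d = 0.34 s.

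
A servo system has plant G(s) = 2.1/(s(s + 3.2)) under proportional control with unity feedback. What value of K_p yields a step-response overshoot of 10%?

K_p = 3.49

From %OS = 100·exp(−πζ/√(1−ζ²)) = 10%, ζ = −ln(0.1)/√(π²+ln²(0.1)) = 0.5912.
Characteristic equation s² + 3.2s + 2.1K_p = 0 gives ζ = 3.2/(2√(2.1K_p)).
Setting ζ = 0.5912: √(2.1K_p) = 3.2/(2·0.5912) = 2.707, so K_p = 7.325/2.1 = 3.49.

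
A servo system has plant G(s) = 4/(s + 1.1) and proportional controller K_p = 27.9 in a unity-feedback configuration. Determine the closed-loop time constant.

τ = 0.00887 s

Closed-loop transfer function: T(s) = K_p·G(s)/(1 + K_p·G(s)) = 111.6/(s + 1.1 + 111.6) = 111.6/(s + 112.7).
Time constant τ = 1/112.7 = 0.00887 s.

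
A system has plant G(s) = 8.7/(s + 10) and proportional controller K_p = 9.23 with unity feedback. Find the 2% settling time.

T_s ≈ 0.0443 s

Closed-loop transfer function: T(s) = K_p·G(s)/(1 + K_p·G(s)) = 80.3/(s + 10 + 80.3) = 80.3/(s + 90.3).
Time constant τ = 1/90.3 = 0.01107 s, so the 2% settling time is about 4τ = 0.0443 s.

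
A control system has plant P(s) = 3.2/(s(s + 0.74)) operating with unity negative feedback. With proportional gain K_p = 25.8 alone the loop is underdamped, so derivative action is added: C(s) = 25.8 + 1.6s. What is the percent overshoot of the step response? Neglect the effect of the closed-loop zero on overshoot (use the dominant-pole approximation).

34.3%

Forward path: (25.8 + 1.6s)·3.2/(s(s+0.74)). The closed-loop characteristic equation is s² + (0.74 + 3.2·1.6)s + 3.2·25.8 = 0.
That is s² + 5.86s + 82.56 = 0, so ω_n = 9.086 rad/s and ζ = 5.86/(2·9.086) = 0.3225.
%OS = 100·exp(−πζ/√(1−ζ²)) = 34.3%.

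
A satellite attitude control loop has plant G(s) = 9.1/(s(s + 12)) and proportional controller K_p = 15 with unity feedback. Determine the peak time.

The closed-loop denominator s² + 12s + 136.5 gives ω_n = √136.5 = 11.68 and ζ = 12/(2ω_n) = 0.5136.
Damped frequency ω_d = ω_n√(1−ζ²) = 10.02 rad/s, so peak time T_p = π/ω_d = 0.313 s.

T_p = 0.313 s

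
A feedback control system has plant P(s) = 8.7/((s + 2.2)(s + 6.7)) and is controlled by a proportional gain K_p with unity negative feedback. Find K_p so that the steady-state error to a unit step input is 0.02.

For a type-0 loop with proportional control, e_ss = 1/(1 + K_p·P(0)).
P(0) = 0.5902. Require 1/(1 + K_p·0.5902) = 0.02, so 1 + 0.5902·K_p = 50.
K_p = (50 − 1)/0.5902 = 83.

K_p = 83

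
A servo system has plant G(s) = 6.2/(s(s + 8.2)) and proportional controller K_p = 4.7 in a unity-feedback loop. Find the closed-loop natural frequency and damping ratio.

ω_n = 5.4 rad/s, ζ = 0.76

The closed-loop denominator is s(s+8.2) + 4.7·6.2 = s² + 8.2s + 29.14.
Matching s² + 2ζω_n s + ω_n²: ω_n = √29.14 = 5.398 rad/s and 2ζω_n = 8.2, so ζ = 8.2/(2·5.398) = 0.76.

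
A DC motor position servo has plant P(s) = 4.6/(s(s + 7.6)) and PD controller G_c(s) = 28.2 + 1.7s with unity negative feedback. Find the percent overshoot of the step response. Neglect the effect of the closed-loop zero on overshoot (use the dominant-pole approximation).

Forward path: (28.2 + 1.7s)·4.6/(s(s+7.6)). The closed-loop characteristic equation is s² + (7.6 + 4.6·1.7)s + 4.6·28.2 = 0.
That is s² + 15.42s + 129.7 = 0, so ω_n = 11.39 rad/s and ζ = 15.42/(2·11.39) = 0.6769.
%OS = 100·exp(−πζ/√(1−ζ²)) = 5.56%.

5.56%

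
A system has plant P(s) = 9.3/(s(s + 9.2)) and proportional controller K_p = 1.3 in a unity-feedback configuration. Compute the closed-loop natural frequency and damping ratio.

With unity feedback the closed-loop characteristic equation is s² + 9.2s + 1.3·9.3 = s² + 9.2s + 12.09 = 0.
So ω_n² = 12.09 ⇒ ω_n = 3.477 rad/s, and ζ = 9.2/(2ω_n) = 1.32.

ω_n = 3.48 rad/s, ζ = 1.32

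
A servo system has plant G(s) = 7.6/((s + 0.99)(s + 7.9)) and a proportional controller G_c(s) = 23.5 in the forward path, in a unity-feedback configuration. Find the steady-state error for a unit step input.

The loop is type 0. Static position error constant K_pos = G_c(0)·G(0) = 23.5·0.9717 = 22.84.
Steady-state error to a unit step: e_ss = 1/(1+K_pos) = 1/23.84 = 0.042.

0.042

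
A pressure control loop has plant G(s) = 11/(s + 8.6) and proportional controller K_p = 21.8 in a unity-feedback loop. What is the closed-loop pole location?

s = -248.4

Closed-loop transfer function: T(s) = K_p·G(s)/(1 + K_p·G(s)) = 239.8/(s + 8.6 + 239.8) = 239.8/(s + 248.4).
The closed-loop pole is at s = −248.4.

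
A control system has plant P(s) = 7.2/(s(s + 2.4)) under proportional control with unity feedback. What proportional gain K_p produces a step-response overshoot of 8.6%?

From %OS = 100·exp(−πζ/√(1−ζ²)) = 8.6%, ζ = −ln(0.086)/√(π²+ln²(0.086)) = 0.6155.
Characteristic equation s² + 2.4s + 7.2K_p = 0 gives ζ = 2.4/(2√(7.2K_p)).
Setting ζ = 0.6155: √(7.2K_p) = 2.4/(2·0.6155) = 1.95, so K_p = 3.801/7.2 = 0.528.

K_p = 0.528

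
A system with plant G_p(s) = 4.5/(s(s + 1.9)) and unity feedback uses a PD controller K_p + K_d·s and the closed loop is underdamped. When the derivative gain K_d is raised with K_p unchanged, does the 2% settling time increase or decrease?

decrease

Characteristic equation s² + (1.9 + 4.5K_d)s + 4.5K_p = 0: raising K_d increases ζω_n = (1.9+4.5K_d)/2 while the loop stays underdamped, so T_s ≈ 4/(ζω_n) decreases.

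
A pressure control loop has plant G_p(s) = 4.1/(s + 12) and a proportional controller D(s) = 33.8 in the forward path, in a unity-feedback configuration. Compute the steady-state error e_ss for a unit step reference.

0.0797

The loop is type 0. Static position error constant K_pos = D(0)·G_p(0) = 33.8·0.3417 = 11.55.
Steady-state error to a unit step: e_ss = 1/(1+K_pos) = 1/12.55 = 0.0797.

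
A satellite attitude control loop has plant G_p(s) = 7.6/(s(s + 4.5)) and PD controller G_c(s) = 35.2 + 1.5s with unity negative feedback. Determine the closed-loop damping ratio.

ζ = 0.486

Forward path: (35.2 + 1.5s)·7.6/(s(s+4.5)). The closed-loop characteristic equation is s² + (4.5 + 7.6·1.5)s + 7.6·35.2 = 0.
That is s² + 15.9s + 267.5 = 0, so ω_n = 16.36 rad/s and ζ = 15.9/(2·16.36) = 0.4861.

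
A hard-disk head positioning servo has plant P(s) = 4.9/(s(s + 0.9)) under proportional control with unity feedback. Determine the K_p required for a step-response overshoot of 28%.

From %OS = 100·exp(−πζ/√(1−ζ²)) = 28%, ζ = −ln(0.28)/√(π²+ln²(0.28)) = 0.3755.
Characteristic equation s² + 0.9s + 4.9K_p = 0 gives ζ = 0.9/(2√(4.9K_p)).
Setting ζ = 0.3755: √(4.9K_p) = 0.9/(2·0.3755) = 1.198, so K_p = 1.436/4.9 = 0.293.

K_p = 0.293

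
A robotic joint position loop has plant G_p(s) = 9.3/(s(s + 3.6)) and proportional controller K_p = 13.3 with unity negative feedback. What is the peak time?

T_p = 0.286 s

Closed-loop characteristic equation: s² + 3.6s + 123.7 = 0, so ω_n = 11.12 rad/s and ζ = 3.6/(2·11.12) = 0.1618.
Damped frequency ω_d = ω_n√(1−ζ²) = 10.97 rad/s, so peak time T_p = π/ω_d = 0.286 s.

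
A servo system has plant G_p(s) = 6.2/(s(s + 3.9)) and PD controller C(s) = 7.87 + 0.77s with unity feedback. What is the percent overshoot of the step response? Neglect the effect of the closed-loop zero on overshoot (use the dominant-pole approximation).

8.31%

Forward path: (7.87 + 0.77s)·6.2/(s(s+3.9)). The closed-loop characteristic equation is s² + (3.9 + 6.2·0.77)s + 6.2·7.87 = 0.
That is s² + 8.674s + 48.79 = 0, so ω_n = 6.985 rad/s and ζ = 8.674/(2·6.985) = 0.6209.
%OS = 100·exp(−πζ/√(1−ζ²)) = 8.31%.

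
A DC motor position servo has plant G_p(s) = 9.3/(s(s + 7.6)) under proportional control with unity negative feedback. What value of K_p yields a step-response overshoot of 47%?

K_p = 28.4

From %OS = 100·exp(−πζ/√(1−ζ²)) = 47%, ζ = −ln(0.47)/√(π²+ln²(0.47)) = 0.2337.
Characteristic equation s² + 7.6s + 9.3K_p = 0 gives ζ = 7.6/(2√(9.3K_p)).
Setting ζ = 0.2337: √(9.3K_p) = 7.6/(2·0.2337) = 16.26, so K_p = 264.4/9.3 = 28.4.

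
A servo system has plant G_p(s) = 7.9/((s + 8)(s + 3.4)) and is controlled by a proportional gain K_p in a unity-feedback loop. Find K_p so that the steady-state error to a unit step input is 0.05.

K_p = 65.4

Steady-state error for a unit step on this type-0 loop is 1/(1 + K_p·G_p(0)).
G_p(0) = 0.2904. Require 1/(1 + K_p·0.2904) = 0.05, so 1 + 0.2904·K_p = 20.
K_p = (20 − 1)/0.2904 = 65.4.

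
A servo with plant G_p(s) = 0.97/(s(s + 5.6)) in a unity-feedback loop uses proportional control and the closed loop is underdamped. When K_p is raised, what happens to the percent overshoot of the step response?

increase

ζ = 5.6/(2√(0.97K_p)) decreases as K_p grows; lower damping means more overshoot.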